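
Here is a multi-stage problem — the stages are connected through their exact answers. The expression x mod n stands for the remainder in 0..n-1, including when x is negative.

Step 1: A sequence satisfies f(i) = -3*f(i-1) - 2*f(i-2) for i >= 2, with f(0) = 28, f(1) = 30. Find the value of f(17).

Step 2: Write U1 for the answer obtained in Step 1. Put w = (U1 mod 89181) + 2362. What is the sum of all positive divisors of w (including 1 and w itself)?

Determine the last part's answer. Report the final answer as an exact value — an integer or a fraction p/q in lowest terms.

24696

Step 1: f(2) = -3*(30) - 2*(28) = -146; iterating: f(2)=-146, f(3)=378, f(4)=-842, f(5)=1770, f(6)=-3626, f(7)=7338, f(8)=-14762, f(9)=29610, f(10)=-59306, f(11)=118698, f(12)=-237482, f(13)=475050, f(14)=-950186, f(15)=1900458, f(16)=-3801002, f(17)=7602090; answer 7602090
Step 2: U1 = 7602090; w = 24067; 24067 = 41 * 587; sigma = (1 + 41) * (1 + 587) = 42 * 588 = 24696; answer 24696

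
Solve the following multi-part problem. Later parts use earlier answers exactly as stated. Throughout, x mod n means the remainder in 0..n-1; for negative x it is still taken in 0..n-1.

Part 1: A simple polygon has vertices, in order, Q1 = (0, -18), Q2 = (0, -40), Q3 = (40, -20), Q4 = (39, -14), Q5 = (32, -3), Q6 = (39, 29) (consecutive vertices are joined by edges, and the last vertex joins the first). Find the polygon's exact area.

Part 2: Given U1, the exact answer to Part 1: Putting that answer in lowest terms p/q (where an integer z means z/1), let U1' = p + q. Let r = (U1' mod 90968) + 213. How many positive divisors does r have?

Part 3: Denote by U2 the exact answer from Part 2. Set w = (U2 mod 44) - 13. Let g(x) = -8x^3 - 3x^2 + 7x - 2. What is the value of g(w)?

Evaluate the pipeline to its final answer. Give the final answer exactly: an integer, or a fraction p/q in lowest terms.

5524

Part 1: cross terms: (0*-40 - 0*-18)=0, (0*-20 - 40*-40)=1600, (40*-14 - 39*-20)=220, (39*-3 - 32*-14)=331, (32*29 - 39*-3)=1045, (39*-18 - 0*29)=-702; twice the area = |2494| = 2494; area = 1247; answer 1247
Part 2: U1 = 1247; threaded value p + q = 1248; r = 1461; 1461 = 3 * 487; number of divisors = (1+1) * (1+1) = 4; answer 4
Part 3: U2 = 4; w = -9; -8*(-9)^3 - 3*(-9)^2 + 7*(-9)^1 - 2 = (5832) + (-243) + (-63) + (-2) = 5524; answer 5524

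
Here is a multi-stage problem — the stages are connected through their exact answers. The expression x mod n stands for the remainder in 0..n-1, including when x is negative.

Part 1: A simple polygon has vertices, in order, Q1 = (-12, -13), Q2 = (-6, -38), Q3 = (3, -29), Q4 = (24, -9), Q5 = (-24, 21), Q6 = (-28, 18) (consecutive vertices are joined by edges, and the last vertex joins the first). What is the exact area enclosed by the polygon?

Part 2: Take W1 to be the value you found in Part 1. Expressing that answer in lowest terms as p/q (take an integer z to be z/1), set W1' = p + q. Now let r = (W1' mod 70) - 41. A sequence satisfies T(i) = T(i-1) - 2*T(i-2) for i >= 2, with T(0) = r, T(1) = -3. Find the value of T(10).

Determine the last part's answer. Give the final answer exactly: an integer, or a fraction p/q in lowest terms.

373

Part 1: cross terms: (-12*-38 - -6*-13)=378, (-6*-29 - 3*-38)=288, (3*-9 - 24*-29)=669, (24*21 - -24*-9)=288, (-24*18 - -28*21)=156, (-28*-13 - -12*18)=580; twice the area = |2359| = 2359; area = 2359/2; answer 2359/2
Part 2: W1 = 2359/2; threaded value p + q = 2361; r = 10; T(2) = 1*(-3) - 2*(10) = -23; iterating: T(2)=-23, T(3)=-17, T(4)=29, T(5)=63, T(6)=5, T(7)=-121, T(8)=-131, T(9)=111, T(10)=373; answer 373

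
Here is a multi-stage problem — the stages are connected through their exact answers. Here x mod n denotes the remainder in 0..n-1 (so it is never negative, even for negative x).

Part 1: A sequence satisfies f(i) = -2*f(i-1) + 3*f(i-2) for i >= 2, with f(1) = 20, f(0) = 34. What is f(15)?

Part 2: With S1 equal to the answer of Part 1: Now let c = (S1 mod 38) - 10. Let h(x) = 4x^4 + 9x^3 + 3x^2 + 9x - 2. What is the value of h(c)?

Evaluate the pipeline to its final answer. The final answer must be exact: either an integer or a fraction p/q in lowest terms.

1988348

Part 1: f(2) = -2*(20) + 3*(34) = 62; iterating: f(2)=62, f(3)=-64, f(4)=314, f(5)=-820, f(6)=2582, f(7)=-7624, f(8)=22994, f(9)=-68860, f(10)=206702, f(11)=-619984, f(12)=1860074, f(13)=-5580100, f(14)=16740422, f(15)=-50221144; answer -50221144
Part 2: S1 = -50221144; c = 26; 4*(26)^4 + 9*(26)^3 + 3*(26)^2 + 9*(26)^1 - 2 = (1827904) + (158184) + (2028) + (234) + (-2) = 1988348; answer 1988348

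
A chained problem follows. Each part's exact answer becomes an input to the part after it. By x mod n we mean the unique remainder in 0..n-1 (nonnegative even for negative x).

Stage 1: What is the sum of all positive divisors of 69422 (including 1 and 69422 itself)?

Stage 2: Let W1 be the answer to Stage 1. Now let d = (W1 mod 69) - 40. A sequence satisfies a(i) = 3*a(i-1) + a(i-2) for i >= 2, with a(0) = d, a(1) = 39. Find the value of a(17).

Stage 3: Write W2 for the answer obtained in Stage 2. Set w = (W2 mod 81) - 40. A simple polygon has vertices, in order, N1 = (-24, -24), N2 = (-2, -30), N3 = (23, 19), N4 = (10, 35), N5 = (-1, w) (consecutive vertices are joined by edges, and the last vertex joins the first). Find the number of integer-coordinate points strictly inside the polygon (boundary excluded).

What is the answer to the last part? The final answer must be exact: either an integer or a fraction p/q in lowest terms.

Stage 1: 69422 = 2 * 103 * 337; sigma = (1 + 2) * (1 + 103) * (1 + 337) = 3 * 104 * 338 = 105456; answer 105456
Stage 2: W1 = 105456; d = -16; a(2) = 3*(39) + 1*(-16) = 101; iterating: a(2)=101, a(3)=342, a(4)=1127, a(5)=3723, a(6)=12296, a(7)=40611, a(8)=134129, a(9)=442998, a(10)=1463123, a(11)=4832367, a(12)=15960224, a(13)=52713039, a(14)=174099341, a(15)=575011062, a(16)=1899132527, a(17)=6272408643; answer 6272408643
Stage 3: W2 = 6272408643; w = 20; cross terms: (-24*-30 - -2*-24)=672, (-2*19 - 23*-30)=652, (23*35 - 10*19)=615, (10*20 - -1*35)=235, (-1*-24 - -24*20)=504; twice the area = |2678| = 2678; area = 1339; boundary points = 2 + 1 + 1 + 1 + 1 = 6; strictly interior points = area - boundary/2 + 1 = 1337; answer 1337

1337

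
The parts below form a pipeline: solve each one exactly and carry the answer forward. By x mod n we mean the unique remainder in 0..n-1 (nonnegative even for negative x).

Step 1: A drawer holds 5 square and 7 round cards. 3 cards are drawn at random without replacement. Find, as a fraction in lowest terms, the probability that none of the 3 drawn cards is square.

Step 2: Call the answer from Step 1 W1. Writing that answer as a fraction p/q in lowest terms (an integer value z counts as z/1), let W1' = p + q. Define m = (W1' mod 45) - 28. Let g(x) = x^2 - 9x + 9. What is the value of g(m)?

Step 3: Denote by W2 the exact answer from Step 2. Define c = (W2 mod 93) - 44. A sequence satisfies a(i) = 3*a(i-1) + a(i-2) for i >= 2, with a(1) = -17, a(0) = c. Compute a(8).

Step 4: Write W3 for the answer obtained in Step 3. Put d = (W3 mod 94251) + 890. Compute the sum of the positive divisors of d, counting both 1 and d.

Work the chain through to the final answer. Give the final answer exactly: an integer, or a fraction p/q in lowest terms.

Step 1: total draws C(12,3) = 220; favorable C(7,3) = 35; P = 7/44; answer 7/44
Step 2: W1 = 7/44; threaded value p + q = 51; m = -22; 1*(-22)^2 - 9*(-22)^1 + 9 = (484) + (198) + (9) = 691; answer 691
Step 3: W2 = 691; c = -4; a(2) = 3*(-17) + 1*(-4) = -55; iterating: a(2)=-55, a(3)=-182, a(4)=-601, a(5)=-1985, a(6)=-6556, a(7)=-21653, a(8)=-71515; answer -71515
Step 4: W3 = -71515; d = 23626; 23626 = 2 * 11813; sigma = (1 + 2) * (1 + 11813) = 3 * 11814 = 35442; answer 35442

35442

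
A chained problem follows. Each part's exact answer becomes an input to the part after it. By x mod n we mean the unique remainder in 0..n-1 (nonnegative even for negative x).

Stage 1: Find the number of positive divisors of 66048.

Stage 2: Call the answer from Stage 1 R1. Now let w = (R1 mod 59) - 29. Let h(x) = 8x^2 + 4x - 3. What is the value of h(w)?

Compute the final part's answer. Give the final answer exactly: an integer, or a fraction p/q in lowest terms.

1009

Stage 1: 66048 = 2^9 * 3 * 43; number of divisors = (9+1) * (1+1) * (1+1) = 40; answer 40
Stage 2: R1 = 40; w = 11; 8*(11)^2 + 4*(11)^1 - 3 = (968) + (44) + (-3) = 1009; answer 1009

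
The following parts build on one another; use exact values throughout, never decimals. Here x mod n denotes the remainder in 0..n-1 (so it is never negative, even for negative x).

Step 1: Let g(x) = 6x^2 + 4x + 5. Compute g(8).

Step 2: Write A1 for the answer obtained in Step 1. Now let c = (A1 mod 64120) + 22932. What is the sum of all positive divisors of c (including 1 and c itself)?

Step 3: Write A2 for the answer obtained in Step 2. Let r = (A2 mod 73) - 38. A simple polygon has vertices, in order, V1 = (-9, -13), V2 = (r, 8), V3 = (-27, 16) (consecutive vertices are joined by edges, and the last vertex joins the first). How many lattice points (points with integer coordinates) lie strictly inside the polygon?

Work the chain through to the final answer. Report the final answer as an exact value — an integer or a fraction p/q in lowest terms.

246

Step 1: 6*(8)^2 + 4*(8)^1 + 5 = (384) + (32) + (5) = 421; answer 421
Step 2: A1 = 421; c = 23353; 23353 = 11^2 * 193; sigma = (1 + 11 + 121) * (1 + 193) = 133 * 194 = 25802; answer 25802
Step 3: A2 = 25802; r = -5; cross terms: (-9*8 - -5*-13)=-137, (-5*16 - -27*8)=136, (-27*-13 - -9*16)=495; twice the area = |494| = 494; area = 247; boundary points = 1 + 2 + 1 = 4; strictly interior points = area - boundary/2 + 1 = 246; answer 246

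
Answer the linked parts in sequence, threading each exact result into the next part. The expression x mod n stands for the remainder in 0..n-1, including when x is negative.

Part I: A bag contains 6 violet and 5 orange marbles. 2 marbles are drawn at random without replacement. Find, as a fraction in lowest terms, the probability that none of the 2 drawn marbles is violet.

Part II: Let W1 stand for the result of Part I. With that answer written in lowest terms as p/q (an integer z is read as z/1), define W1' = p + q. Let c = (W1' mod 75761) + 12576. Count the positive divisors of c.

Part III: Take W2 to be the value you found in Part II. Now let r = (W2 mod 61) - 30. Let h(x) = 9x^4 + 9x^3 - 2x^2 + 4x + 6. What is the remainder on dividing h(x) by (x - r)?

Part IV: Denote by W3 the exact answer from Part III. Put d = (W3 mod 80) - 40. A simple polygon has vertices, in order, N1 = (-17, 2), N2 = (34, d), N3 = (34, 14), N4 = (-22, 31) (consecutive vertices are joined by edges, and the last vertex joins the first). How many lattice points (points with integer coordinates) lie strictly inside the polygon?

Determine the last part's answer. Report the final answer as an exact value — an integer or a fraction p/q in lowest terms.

1569

Part I: total draws C(11,2) = 55; favorable C(5,2) = 10; P = 2/11; answer 2/11
Part II: W1 = 2/11; threaded value p + q = 13; c = 12589; 12589 is prime, so its only divisors are 1 and 12589; count = 2; answer 2
Part III: W2 = 2; r = -28; remainder = value at the root: 9*(-28)^4 + 9*(-28)^3 - 2*(-28)^2 + 4*(-28)^1 + 6 = (5531904) + (-197568) + (-1568) + (-112) + (6) = 5332662; answer 5332662
Part IV: W3 = 5332662; d = -18; cross terms: (-17*-18 - 34*2)=238, (34*14 - 34*-18)=1088, (34*31 - -22*14)=1362, (-22*2 - -17*31)=483; twice the area = |3171| = 3171; area = 3171/2; boundary points = 1 + 32 + 1 + 1 = 35; strictly interior points = area - boundary/2 + 1 = 1569; answer 1569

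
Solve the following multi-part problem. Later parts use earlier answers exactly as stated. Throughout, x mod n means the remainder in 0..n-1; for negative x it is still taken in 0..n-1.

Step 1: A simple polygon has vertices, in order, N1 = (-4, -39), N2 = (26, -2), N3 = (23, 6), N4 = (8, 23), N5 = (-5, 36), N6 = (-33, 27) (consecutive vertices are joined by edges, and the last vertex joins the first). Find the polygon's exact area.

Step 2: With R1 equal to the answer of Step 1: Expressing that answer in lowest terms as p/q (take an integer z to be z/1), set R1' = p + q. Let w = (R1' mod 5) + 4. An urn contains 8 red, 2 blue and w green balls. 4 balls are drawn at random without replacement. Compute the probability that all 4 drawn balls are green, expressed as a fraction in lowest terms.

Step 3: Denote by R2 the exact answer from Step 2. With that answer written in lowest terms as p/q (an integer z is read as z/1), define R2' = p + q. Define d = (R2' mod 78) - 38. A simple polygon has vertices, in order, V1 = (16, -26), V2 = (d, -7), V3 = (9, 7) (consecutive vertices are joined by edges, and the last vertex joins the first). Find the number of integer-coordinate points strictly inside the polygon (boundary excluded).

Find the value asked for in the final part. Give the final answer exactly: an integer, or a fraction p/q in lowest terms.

807

Step 1: cross terms: (-4*-2 - 26*-39)=1022, (26*6 - 23*-2)=202, (23*23 - 8*6)=481, (8*36 - -5*23)=403, (-5*27 - -33*36)=1053, (-33*-39 - -4*27)=1395; twice the area = |4556| = 4556; area = 2278; answer 2278
Step 2: R1 = 2278; threaded value p + q = 2279; w = 8; total draws C(18,4) = 3060; favorable C(8,4) = 70; P = 7/306; answer 7/306
Step 3: R2 = 7/306; threaded value p + q = 313; d = -37; cross terms: (16*-7 - -37*-26)=-1074, (-37*7 - 9*-7)=-196, (9*-26 - 16*7)=-346; twice the area = |-1616| = 1616; area = 808; boundary points = 1 + 2 + 1 = 4; strictly interior points = area - boundary/2 + 1 = 807; answer 807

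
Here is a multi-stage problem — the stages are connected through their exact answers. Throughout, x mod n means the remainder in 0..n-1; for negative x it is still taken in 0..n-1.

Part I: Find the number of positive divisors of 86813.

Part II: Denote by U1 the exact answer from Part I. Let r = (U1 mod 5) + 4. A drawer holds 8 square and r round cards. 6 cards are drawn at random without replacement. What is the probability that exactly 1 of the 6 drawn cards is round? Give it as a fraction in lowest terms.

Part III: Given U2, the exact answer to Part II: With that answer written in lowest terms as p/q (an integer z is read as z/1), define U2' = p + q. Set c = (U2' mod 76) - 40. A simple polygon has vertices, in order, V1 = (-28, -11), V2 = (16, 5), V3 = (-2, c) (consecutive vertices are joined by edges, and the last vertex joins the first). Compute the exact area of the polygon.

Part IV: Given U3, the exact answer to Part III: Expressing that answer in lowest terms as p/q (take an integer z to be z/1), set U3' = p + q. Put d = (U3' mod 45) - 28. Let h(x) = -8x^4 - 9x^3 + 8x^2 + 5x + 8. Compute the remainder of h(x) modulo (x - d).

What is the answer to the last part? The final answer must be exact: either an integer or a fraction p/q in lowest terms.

-70242

Part I: 86813 is prime, so its only divisors are 1 and 86813; count = 2; answer 2
Part II: U1 = 2; r = 6; total draws C(14,6) = 3003; favorable C(6,1)*C(8,5) = 336; P = 16/143; answer 16/143
Part III: U2 = 16/143; threaded value p + q = 159; c = -33; cross terms: (-28*5 - 16*-11)=36, (16*-33 - -2*5)=-518, (-2*-11 - -28*-33)=-902; twice the area = |-1384| = 1384; area = 692; answer 692
Part IV: U3 = 692; threaded value p + q = 693; d = -10; remainder = value at the root: -8*(-10)^4 - 9*(-10)^3 + 8*(-10)^2 + 5*(-10)^1 + 8 = (-80000) + (9000) + (800) + (-50) + (8) = -70242; answer -70242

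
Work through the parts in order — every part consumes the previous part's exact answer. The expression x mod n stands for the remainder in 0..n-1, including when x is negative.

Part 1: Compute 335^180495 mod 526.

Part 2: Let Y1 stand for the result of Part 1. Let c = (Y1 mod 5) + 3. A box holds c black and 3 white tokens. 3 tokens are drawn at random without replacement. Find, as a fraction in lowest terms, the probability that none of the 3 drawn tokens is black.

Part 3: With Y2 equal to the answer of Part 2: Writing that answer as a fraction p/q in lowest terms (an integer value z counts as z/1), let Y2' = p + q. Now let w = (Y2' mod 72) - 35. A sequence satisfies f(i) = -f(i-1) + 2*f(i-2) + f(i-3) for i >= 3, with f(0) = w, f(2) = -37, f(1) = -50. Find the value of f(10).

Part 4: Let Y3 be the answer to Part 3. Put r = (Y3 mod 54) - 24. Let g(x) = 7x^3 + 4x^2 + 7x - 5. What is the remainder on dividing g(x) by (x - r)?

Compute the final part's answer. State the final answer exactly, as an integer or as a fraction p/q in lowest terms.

-4847

Part 1: squarings mod 526: 335^1=335, 335^2=187, 335^4=253, 335^8=363, 335^16=269, 335^32=299, 335^64=507, 335^128=361, 335^256=399, 335^512=349, 335^1024=295, 335^2048=235, 335^4096=521, 335^8192=25, 335^16384=99, 335^32768=333, 335^65536=429, 335^131072=467; 335^180495 = 335^1 * 335^2 * 335^4 * 335^8 * 335^256 * 335^16384 * 335^32768 * 335^131072 = 463 (mod 526); answer 463
Part 2: Y1 = 463; c = 6; total draws C(9,3) = 84; favorable C(3,3) = 1; P = 1/84; answer 1/84
Part 3: Y2 = 1/84; threaded value p + q = 85; w = -22; f(3) = -1*(-37) + 2*(-50) + 1*(-22) = -85; iterating: f(3)=-85, f(4)=-39, f(5)=-168, f(6)=5, f(7)=-380, f(8)=222, f(9)=-977, f(10)=1041; answer 1041
Part 4: Y3 = 1041; r = -9; remainder = value at the root: 7*(-9)^3 + 4*(-9)^2 + 7*(-9)^1 - 5 = (-5103) + (324) + (-63) + (-5) = -4847; answer -4847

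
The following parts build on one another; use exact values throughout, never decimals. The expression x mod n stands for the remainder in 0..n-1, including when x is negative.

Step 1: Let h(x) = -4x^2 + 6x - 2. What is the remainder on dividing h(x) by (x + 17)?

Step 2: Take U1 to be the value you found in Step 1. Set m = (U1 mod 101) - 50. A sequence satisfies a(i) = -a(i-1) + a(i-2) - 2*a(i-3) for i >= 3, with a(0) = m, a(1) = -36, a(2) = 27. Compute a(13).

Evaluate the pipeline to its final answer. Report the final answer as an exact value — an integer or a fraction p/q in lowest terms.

-77256

Step 1: remainder = value at the root: -4*(-17)^2 + 6*(-17)^1 - 2 = (-1156) + (-102) + (-2) = -1260; answer -1260
Step 2: U1 = -1260; m = 3; a(3) = -1*(27) + 1*(-36) - 2*(3) = -69; iterating: a(3)=-69, a(4)=168, a(5)=-291, a(6)=597, a(7)=-1224, a(8)=2403, a(9)=-4821, a(10)=9672, a(11)=-19299, a(12)=38613, a(13)=-77256; answer -77256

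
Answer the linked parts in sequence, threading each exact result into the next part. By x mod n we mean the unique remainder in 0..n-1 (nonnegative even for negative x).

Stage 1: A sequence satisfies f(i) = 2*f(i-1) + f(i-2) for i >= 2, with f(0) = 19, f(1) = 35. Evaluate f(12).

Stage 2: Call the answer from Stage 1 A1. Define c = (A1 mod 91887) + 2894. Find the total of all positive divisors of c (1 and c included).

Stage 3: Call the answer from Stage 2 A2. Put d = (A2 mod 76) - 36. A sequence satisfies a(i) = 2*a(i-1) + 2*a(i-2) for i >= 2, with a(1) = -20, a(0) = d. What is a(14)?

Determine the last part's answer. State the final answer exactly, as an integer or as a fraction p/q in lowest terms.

Stage 1: f(2) = 2*(35) + 1*(19) = 89; iterating: f(2)=89, f(3)=213, f(4)=515, f(5)=1243, f(6)=3001, f(7)=7245, f(8)=17491, f(9)=42227, f(10)=101945, f(11)=246117, f(12)=594179; answer 594179
Stage 2: A1 = 594179; c = 45751; 45751 is prime, so its only divisors are 1 and 45751; sigma = 1 + 45751 = 45752; answer 45752
Stage 3: A2 = 45752; d = -36; a(2) = 2*(-20) + 2*(-36) = -112; iterating: a(2)=-112, a(3)=-264, a(4)=-752, a(5)=-2032, a(6)=-5568, a(7)=-15200, a(8)=-41536, a(9)=-113472, a(10)=-310016, a(11)=-846976, a(12)=-2313984, a(13)=-6321920, a(14)=-17271808; answer -17271808

-17271808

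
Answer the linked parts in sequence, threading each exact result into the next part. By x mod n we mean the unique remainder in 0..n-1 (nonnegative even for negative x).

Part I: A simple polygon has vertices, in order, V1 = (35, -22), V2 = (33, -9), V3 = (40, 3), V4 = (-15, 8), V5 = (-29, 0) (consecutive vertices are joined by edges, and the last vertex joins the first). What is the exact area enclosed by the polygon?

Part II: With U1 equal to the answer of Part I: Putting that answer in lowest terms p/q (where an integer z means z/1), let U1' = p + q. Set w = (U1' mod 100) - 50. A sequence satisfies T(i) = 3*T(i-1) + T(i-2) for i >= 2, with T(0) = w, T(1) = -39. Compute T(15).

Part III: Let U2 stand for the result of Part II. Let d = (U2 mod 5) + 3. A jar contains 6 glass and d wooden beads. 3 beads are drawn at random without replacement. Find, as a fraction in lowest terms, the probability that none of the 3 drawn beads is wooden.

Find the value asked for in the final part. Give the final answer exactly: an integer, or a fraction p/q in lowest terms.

1/6

Part I: cross terms: (35*-9 - 33*-22)=411, (33*3 - 40*-9)=459, (40*8 - -15*3)=365, (-15*0 - -29*8)=232, (-29*-22 - 35*0)=638; twice the area = |2105| = 2105; area = 2105/2; answer 2105/2
Part II: U1 = 2105/2; threaded value p + q = 2107; w = -43; T(2) = 3*(-39) + 1*(-43) = -160; iterating: T(2)=-160, T(3)=-519, T(4)=-1717, T(5)=-5670, T(6)=-18727, T(7)=-61851, T(8)=-204280, T(9)=-674691, T(10)=-2228353, T(11)=-7359750, T(12)=-24307603, T(13)=-80282559, T(14)=-265155280, T(15)=-875748399; answer -875748399
Part III: U2 = -875748399; d = 4; total draws C(10,3) = 120; favorable C(6,3) = 20; P = 1/6; answer 1/6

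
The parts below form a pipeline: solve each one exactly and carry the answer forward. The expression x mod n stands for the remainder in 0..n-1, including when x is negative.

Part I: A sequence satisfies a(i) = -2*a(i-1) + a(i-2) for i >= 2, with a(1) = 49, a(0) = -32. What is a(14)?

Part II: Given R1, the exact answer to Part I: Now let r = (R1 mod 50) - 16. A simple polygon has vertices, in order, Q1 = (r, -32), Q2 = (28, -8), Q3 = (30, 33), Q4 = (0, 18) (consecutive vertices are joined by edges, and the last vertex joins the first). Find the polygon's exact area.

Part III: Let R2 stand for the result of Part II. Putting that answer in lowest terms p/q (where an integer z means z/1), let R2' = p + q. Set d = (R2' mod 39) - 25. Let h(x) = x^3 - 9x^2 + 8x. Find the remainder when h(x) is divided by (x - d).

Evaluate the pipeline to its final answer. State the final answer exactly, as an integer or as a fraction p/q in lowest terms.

Part I: a(2) = -2*(49) + 1*(-32) = -130; iterating: a(2)=-130, a(3)=309, a(4)=-748, a(5)=1805, a(6)=-4358, a(7)=10521, a(8)=-25400, a(9)=61321, a(10)=-148042, a(11)=357405, a(12)=-862852, a(13)=2083109, a(14)=-5029070; answer -5029070
Part II: R1 = -5029070; r = 14; cross terms: (14*-8 - 28*-32)=784, (28*33 - 30*-8)=1164, (30*18 - 0*33)=540, (0*-32 - 14*18)=-252; twice the area = |2236| = 2236; area = 1118; answer 1118
Part III: R2 = 1118; threaded value p + q = 1119; d = 2; remainder = value at the root: 1*(2)^3 - 9*(2)^2 + 8*(2)^1 = (8) + (-36) + (16) = -12; answer -12

-12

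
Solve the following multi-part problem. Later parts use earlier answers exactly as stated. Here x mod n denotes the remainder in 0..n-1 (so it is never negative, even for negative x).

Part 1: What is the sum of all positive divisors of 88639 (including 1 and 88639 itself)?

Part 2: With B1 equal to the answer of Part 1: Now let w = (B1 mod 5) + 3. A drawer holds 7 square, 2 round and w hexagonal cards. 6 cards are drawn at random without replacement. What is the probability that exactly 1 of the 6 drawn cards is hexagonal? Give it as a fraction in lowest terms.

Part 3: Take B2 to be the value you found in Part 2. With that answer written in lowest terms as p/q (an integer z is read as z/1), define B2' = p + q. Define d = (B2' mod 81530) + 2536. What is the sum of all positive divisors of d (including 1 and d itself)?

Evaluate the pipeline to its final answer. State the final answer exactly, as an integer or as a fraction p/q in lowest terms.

Part 1: 88639 = 137 * 647; sigma = (1 + 137) * (1 + 647) = 138 * 648 = 89424; answer 89424
Part 2: B1 = 89424; w = 7; total draws C(16,6) = 8008; favorable C(7,1)*C(9,5) = 882; P = 63/572; answer 63/572
Part 3: B2 = 63/572; threaded value p + q = 635; d = 3171; 3171 = 3 * 7 * 151; sigma = (1 + 3) * (1 + 7) * (1 + 151) = 4 * 8 * 152 = 4864; answer 4864

4864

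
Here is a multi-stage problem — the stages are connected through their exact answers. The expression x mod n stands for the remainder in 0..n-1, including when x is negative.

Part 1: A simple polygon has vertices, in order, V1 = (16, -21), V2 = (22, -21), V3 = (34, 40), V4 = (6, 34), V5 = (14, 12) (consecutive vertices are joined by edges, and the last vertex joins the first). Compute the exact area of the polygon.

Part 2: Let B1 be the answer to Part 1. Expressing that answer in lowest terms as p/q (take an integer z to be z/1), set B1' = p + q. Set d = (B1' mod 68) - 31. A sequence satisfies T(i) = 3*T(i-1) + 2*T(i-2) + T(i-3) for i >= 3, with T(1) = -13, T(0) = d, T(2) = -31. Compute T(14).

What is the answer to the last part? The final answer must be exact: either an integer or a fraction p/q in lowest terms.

Part 1: cross terms: (16*-21 - 22*-21)=126, (22*40 - 34*-21)=1594, (34*34 - 6*40)=916, (6*12 - 14*34)=-404, (14*-21 - 16*12)=-486; twice the area = |1746| = 1746; area = 873; answer 873
Part 2: B1 = 873; threaded value p + q = 874; d = 27; T(3) = 3*(-31) + 2*(-13) + 1*(27) = -92; iterating: T(3)=-92, T(4)=-351, T(5)=-1268, T(6)=-4598, T(7)=-16681, T(8)=-60507, T(9)=-219481, T(10)=-796138, T(11)=-2887883, T(12)=-10475406, T(13)=-37998122, T(14)=-137833061; answer -137833061

-137833061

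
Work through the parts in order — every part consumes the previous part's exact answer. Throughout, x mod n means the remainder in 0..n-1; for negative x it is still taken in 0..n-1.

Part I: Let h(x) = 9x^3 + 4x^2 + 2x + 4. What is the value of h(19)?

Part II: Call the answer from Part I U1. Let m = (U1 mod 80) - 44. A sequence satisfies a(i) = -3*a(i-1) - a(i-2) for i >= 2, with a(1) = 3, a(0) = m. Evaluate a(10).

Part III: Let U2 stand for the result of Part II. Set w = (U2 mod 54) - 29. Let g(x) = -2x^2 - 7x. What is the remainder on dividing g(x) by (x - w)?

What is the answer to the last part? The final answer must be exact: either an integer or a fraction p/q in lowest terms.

-660

Part I: 9*(19)^3 + 4*(19)^2 + 2*(19)^1 + 4 = (61731) + (1444) + (38) + (4) = 63217; answer 63217
Part II: U1 = 63217; m = -27; a(2) = -3*(3) - 1*(-27) = 18; iterating: a(2)=18, a(3)=-57, a(4)=153, a(5)=-402, a(6)=1053, a(7)=-2757, a(8)=7218, a(9)=-18897, a(10)=49473; answer 49473
Part III: U2 = 49473; w = -20; remainder = value at the root: -2*(-20)^2 - 7*(-20)^1 = (-800) + (140) = -660; answer -660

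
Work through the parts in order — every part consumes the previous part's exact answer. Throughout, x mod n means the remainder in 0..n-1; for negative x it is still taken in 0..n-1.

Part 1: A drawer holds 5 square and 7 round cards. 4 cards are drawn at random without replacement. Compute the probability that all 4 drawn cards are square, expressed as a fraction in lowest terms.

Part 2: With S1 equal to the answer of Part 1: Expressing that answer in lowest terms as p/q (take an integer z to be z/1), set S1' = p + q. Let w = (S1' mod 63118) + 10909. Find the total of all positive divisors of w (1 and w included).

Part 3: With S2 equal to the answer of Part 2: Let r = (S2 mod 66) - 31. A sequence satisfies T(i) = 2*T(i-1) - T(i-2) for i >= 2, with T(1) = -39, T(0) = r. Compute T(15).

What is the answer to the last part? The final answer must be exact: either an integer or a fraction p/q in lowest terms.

-151

Part 1: total draws C(12,4) = 495; favorable C(5,4) = 5; P = 1/99; answer 1/99
Part 2: S1 = 1/99; threaded value p + q = 100; w = 11009; 11009 = 101 * 109; sigma = (1 + 101) * (1 + 109) = 102 * 110 = 11220; answer 11220
Part 3: S2 = 11220; r = -31; T(2) = 2*(-39) - 1*(-31) = -47; iterating: T(2)=-47, T(3)=-55, T(4)=-63, T(5)=-71, T(6)=-79, T(7)=-87, T(8)=-95, T(9)=-103, T(10)=-111, T(11)=-119, T(12)=-127, T(13)=-135, T(14)=-143, T(15)=-151; answer -151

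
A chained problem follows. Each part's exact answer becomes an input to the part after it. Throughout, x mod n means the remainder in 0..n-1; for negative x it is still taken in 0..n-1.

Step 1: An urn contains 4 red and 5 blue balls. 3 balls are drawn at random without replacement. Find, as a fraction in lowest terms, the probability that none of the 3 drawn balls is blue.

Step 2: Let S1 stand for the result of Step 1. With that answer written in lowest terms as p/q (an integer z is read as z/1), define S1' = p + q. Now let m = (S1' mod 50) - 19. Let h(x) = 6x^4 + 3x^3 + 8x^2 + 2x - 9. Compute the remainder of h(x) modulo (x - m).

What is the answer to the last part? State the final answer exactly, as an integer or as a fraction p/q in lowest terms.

636

Step 1: total draws C(9,3) = 84; favorable C(4,3) = 4; P = 1/21; answer 1/21
Step 2: S1 = 1/21; threaded value p + q = 22; m = 3; remainder = value at the root: 6*(3)^4 + 3*(3)^3 + 8*(3)^2 + 2*(3)^1 - 9 = (486) + (81) + (72) + (6) + (-9) = 636; answer 636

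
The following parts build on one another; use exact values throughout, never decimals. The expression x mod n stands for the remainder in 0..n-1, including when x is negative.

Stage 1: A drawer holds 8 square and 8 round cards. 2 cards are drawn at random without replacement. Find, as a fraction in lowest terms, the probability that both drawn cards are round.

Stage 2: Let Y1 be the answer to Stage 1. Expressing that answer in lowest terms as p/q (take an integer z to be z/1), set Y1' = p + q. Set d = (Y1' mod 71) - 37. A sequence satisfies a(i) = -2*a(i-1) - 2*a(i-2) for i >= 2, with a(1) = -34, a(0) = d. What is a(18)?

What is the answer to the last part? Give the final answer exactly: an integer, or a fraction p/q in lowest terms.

17408

Stage 1: total draws C(16,2) = 120; favorable C(8,2) = 28; P = 7/30; answer 7/30
Stage 2: Y1 = 7/30; threaded value p + q = 37; d = 0; a(2) = -2*(-34) - 2*(0) = 68; iterating: a(2)=68, a(3)=-68, a(4)=0, a(5)=136, a(6)=-272, a(7)=272, a(8)=0, a(9)=-544, a(10)=1088, a(11)=-1088, a(12)=0, a(13)=2176, a(14)=-4352, a(15)=4352, a(16)=0, a(17)=-8704, a(18)=17408; answer 17408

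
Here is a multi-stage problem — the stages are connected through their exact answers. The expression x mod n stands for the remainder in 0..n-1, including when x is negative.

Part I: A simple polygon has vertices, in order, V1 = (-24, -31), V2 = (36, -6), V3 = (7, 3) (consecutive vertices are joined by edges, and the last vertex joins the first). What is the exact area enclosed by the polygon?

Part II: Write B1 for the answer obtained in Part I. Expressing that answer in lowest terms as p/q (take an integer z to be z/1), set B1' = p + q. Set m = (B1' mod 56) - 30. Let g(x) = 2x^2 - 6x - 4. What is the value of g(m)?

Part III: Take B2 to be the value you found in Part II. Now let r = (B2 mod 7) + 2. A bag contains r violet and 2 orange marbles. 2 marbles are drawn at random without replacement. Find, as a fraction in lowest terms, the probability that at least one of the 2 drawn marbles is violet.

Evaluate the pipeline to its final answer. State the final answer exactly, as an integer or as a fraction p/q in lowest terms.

14/15

Part I: cross terms: (-24*-6 - 36*-31)=1260, (36*3 - 7*-6)=150, (7*-31 - -24*3)=-145; twice the area = |1265| = 1265; area = 1265/2; answer 1265/2
Part II: B1 = 1265/2; threaded value p + q = 1267; m = 5; 2*(5)^2 - 6*(5)^1 - 4 = (50) + (-30) + (-4) = 16; answer 16
Part III: B2 = 16; r = 4; total draws C(6,2) = 15; complement C(2,2) = 1; favorable 15 - 1 = 14; P = 14/15; answer 14/15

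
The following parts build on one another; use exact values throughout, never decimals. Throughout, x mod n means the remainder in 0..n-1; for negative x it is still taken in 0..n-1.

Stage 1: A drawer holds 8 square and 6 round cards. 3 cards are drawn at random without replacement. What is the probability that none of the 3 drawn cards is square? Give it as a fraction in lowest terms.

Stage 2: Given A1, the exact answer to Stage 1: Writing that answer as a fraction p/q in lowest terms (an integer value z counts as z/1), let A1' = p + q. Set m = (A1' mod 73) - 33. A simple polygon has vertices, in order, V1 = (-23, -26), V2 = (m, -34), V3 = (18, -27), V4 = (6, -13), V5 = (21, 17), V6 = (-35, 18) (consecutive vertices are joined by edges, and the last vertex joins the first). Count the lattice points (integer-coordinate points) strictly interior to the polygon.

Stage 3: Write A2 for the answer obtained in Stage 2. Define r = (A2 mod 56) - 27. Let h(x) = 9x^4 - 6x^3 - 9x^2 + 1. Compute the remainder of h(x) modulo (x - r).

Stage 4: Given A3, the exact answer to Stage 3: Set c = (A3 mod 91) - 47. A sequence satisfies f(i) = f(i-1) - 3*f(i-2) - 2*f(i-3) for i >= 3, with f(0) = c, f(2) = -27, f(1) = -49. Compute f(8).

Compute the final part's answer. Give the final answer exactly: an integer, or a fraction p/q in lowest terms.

Stage 1: total draws C(14,3) = 364; favorable C(6,3) = 20; P = 5/91; answer 5/91
Stage 2: A1 = 5/91; threaded value p + q = 96; m = -10; cross terms: (-23*-34 - -10*-26)=522, (-10*-27 - 18*-34)=882, (18*-13 - 6*-27)=-72, (6*17 - 21*-13)=375, (21*18 - -35*17)=973, (-35*-26 - -23*18)=1324; twice the area = |4004| = 4004; area = 2002; boundary points = 1 + 7 + 2 + 15 + 1 + 4 = 30; strictly interior points = area - boundary/2 + 1 = 1988; answer 1988
Stage 3: A2 = 1988; r = 1; remainder = value at the root: 9*(1)^4 - 6*(1)^3 - 9*(1)^2 + 1 = (9) + (-6) + (-9) + (1) = -5; answer -5
Stage 4: A3 = -5; c = 39; f(3) = 1*(-27) - 3*(-49) - 2*(39) = 42; iterating: f(3)=42, f(4)=221, f(5)=149, f(6)=-598, f(7)=-1487, f(8)=9; answer 9

9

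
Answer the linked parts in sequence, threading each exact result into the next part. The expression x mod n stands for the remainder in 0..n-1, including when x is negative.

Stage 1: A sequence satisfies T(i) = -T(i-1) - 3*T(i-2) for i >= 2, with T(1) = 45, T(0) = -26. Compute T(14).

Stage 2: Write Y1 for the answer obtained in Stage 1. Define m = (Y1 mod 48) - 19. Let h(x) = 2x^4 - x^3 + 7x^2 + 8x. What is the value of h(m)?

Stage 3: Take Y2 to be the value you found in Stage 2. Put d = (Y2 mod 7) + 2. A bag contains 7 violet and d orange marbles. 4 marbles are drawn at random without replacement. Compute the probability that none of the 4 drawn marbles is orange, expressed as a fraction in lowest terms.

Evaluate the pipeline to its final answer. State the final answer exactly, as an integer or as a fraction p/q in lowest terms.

Stage 1: T(2) = -1*(45) - 3*(-26) = 33; iterating: T(2)=33, T(3)=-168, T(4)=69, T(5)=435, T(6)=-642, T(7)=-663, T(8)=2589, T(9)=-600, T(10)=-7167, T(11)=8967, T(12)=12534, T(13)=-39435, T(14)=1833; answer 1833
Stage 2: Y1 = 1833; m = -10; 2*(-10)^4 - 1*(-10)^3 + 7*(-10)^2 + 8*(-10)^1 = (20000) + (1000) + (700) + (-80) = 21620; answer 21620
Stage 3: Y2 = 21620; d = 6; total draws C(13,4) = 715; favorable C(7,4) = 35; P = 7/143; answer 7/143

7/143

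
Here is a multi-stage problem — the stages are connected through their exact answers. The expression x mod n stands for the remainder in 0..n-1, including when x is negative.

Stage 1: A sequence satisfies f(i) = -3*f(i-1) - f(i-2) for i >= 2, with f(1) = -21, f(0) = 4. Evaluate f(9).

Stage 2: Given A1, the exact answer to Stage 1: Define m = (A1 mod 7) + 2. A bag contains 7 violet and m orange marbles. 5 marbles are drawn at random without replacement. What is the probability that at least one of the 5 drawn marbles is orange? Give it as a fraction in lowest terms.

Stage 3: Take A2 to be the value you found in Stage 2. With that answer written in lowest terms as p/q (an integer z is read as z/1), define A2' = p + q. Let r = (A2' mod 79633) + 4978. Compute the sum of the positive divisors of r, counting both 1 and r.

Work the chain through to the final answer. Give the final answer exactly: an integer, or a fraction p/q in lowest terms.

6656

Stage 1: f(2) = -3*(-21) - 1*(4) = 59; iterating: f(2)=59, f(3)=-156, f(4)=409, f(5)=-1071, f(6)=2804, f(7)=-7341, f(8)=19219, f(9)=-50316; answer -50316
Stage 2: A1 = -50316; m = 2; total draws C(9,5) = 126; complement C(7,5) = 21; favorable 126 - 21 = 105; P = 5/6; answer 5/6
Stage 3: A2 = 5/6; threaded value p + q = 11; r = 4989; 4989 = 3 * 1663; sigma = (1 + 3) * (1 + 1663) = 4 * 1664 = 6656; answer 6656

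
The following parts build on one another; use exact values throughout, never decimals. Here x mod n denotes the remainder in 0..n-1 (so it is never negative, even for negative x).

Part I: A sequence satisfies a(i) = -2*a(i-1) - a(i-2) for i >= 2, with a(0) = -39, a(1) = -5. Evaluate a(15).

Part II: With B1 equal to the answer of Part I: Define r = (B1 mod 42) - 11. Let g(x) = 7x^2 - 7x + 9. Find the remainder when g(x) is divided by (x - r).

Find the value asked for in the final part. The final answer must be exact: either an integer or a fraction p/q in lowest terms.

51

Part I: a(2) = -2*(-5) - 1*(-39) = 49; iterating: a(2)=49, a(3)=-93, a(4)=137, a(5)=-181, a(6)=225, a(7)=-269, a(8)=313, a(9)=-357, a(10)=401, a(11)=-445, a(12)=489, a(13)=-533, a(14)=577, a(15)=-621; answer -621
Part II: B1 = -621; r = -2; remainder = value at the root: 7*(-2)^2 - 7*(-2)^1 + 9 = (28) + (14) + (9) = 51; answer 51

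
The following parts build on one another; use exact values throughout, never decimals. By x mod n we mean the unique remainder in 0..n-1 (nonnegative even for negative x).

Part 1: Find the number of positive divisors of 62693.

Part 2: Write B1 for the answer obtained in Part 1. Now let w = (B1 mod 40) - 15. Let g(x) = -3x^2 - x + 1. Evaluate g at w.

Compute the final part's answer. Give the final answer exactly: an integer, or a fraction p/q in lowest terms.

Part 1: 62693 = 71 * 883; number of divisors = (1+1) * (1+1) = 4; answer 4
Part 2: B1 = 4; w = -11; -3*(-11)^2 - 1*(-11)^1 + 1 = (-363) + (11) + (1) = -351; answer -351

-351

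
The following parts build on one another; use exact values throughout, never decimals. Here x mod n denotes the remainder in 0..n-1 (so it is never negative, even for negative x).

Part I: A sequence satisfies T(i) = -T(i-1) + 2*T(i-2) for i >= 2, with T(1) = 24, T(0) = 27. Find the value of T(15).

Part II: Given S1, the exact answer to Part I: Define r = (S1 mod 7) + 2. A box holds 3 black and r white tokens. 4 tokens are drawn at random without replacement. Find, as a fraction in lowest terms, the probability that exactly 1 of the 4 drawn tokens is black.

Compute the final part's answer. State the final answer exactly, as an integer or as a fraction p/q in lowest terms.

Part I: T(2) = -1*(24) + 2*(27) = 30; iterating: T(2)=30, T(3)=18, T(4)=42, T(5)=-6, T(6)=90, T(7)=-102, T(8)=282, T(9)=-486, T(10)=1050, T(11)=-2022, T(12)=4122, T(13)=-8166, T(14)=16410, T(15)=-32742; answer -32742
Part II: S1 = -32742; r = 6; total draws C(9,4) = 126; favorable C(3,1)*C(6,3) = 60; P = 10/21; answer 10/21

10/21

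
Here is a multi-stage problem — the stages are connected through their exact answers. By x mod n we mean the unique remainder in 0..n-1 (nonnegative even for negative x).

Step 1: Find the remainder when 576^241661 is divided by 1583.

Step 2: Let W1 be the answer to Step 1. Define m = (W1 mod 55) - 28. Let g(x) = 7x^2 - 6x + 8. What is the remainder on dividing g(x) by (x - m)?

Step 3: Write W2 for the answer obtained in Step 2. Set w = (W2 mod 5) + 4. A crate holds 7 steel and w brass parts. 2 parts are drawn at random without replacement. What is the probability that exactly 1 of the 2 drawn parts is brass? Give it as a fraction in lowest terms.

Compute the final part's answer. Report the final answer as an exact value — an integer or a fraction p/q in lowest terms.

Step 1: squarings mod 1583: 576^1=576, 576^2=929, 576^4=306, 576^8=239, 576^16=133, 576^32=276, 576^64=192, 576^128=455, 576^256=1235, 576^512=796, 576^1024=416, 576^2048=509, 576^4096=1052, 576^8192=187, 576^16384=143, 576^32768=1453, 576^65536=1070, 576^131072=391; 576^241661 = 576^1 * 576^4 * 576^8 * 576^16 * 576^32 * 576^64 * 576^128 * 576^256 * 576^512 * 576^1024 * 576^2048 * 576^8192 * 576^32768 * 576^65536 * 576^131072 = 366 (mod 1583); answer 366
Step 2: W1 = 366; m = 8; remainder = value at the root: 7*(8)^2 - 6*(8)^1 + 8 = (448) + (-48) + (8) = 408; answer 408
Step 3: W2 = 408; w = 7; total draws C(14,2) = 91; favorable C(7,1)*C(7,1) = 49; P = 7/13; answer 7/13

7/13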